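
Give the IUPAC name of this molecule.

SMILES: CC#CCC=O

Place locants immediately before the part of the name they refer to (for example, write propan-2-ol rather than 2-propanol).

Counting along the main chain through the –CHO group and the multiple bond gives 5 carbons: the parent is pentane.
The highest-priority functional group is an aldehyde (terminal –CHO), so the name ends in -al.
The chain contains a C≡C triple bond, so the unsaturation ending is -yne.
Number the chain so that the aldehyde carbon is C-1 by definition.
With this numbering: the triple bond between C-3 and C-4.
Putting it together: pent-3-ynal.

pent-3-ynal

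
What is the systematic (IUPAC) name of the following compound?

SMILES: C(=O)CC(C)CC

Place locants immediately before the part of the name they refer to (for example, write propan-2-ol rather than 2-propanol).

Counting along the main chain through the –CHO group gives 5 carbons: the parent is pentane.
The highest-priority functional group is an aldehyde (terminal –CHO), so the name ends in -al.
Choose the numbering such that the aldehyde carbon is C-1 by definition.
That gives a methyl group at C-3.
Assembling the pieces gives 3-methylpentanal.

3-methylpentanal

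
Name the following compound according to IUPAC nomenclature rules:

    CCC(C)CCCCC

3-methyloctane

The longest continuous carbon chain has 8 atoms, so the parent hydride is octane.
Number the chain so that the substituent locant set {3} is lower than {6} at the first point of difference.
This places a methyl group at C-3.
The name is 3-methyloctane.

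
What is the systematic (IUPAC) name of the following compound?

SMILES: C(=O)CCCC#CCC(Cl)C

The longest carbon chain that includes the –CHO group and the multiple bond has 9 carbons, so the parent hydride is nonane.
The highest-priority functional group is an aldehyde (terminal –CHO), so the name ends in -al.
A C≡C triple bond in the chain gives the infix -yne-.
Choose the numbering such that the aldehyde carbon is C-1 by definition.
That gives the triple bond between C-5 and C-6; a chloro group at C-8.
Putting it together: 8-chloronon-5-ynal.

8-chloronon-5-ynal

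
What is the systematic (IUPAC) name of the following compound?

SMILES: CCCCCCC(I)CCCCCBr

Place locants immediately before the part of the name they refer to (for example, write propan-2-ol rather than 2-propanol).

1-bromo-6-iodododecane

The longest carbon chain is 12 atoms: the parent is dodecane.
The numbering direction is chosen so that the substituent locant set {1,6} is lower than {7,12} at the first point of difference.
That gives a bromo group at C-1; an iodo group at C-6.
The substituents are ordered alphabetically, ignoring any di-/tri- multipliers.
The name is 1-bromo-6-iodododecane.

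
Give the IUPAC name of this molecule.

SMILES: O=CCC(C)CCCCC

Counting along the main chain through the –CHO group gives 8 carbons: the parent is octane.
The principal characteristic group is an aldehyde (terminal –CHO), named with the suffix -al.
The numbering direction is chosen so that the aldehyde carbon is C-1 by definition.
This places a methyl group at C-3.
Assembling the pieces gives 3-methyloctanal.

3-methyloctanal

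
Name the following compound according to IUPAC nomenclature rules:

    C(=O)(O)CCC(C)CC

4-methylhexanoic acid

The longest carbon chain that includes the –COOH group has 6 carbons, so the parent hydride is hexane.
The highest-priority functional group is a carboxylic acid (terminal –COOH), so the name ends in -oic acid.
The numbering direction is chosen so that the carboxylic acid carbon is C-1 by definition.
With this numbering: a methyl group at C-4.
Putting it together: 4-methylhexanoic acid.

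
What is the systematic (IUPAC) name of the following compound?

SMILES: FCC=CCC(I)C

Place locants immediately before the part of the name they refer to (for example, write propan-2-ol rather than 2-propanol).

The longest chain bearing the multiple bond is 6 carbons long (hexane).
The chain contains a C=C double bond, so the unsaturation ending is -ene.
The numbering direction is chosen so that numbering from this end puts the double bond at C-2 rather than C-4.
This places the double bond between C-2 and C-3; a fluoro group at C-1; an iodo group at C-5.
Prefixes are listed alphabetically: fluoro, iodo.
Assembling the pieces gives 1-fluoro-5-iodohex-2-ene.

1-fluoro-5-iodohex-2-ene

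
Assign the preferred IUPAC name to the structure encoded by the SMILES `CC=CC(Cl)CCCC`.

The longest carbon chain that includes the multiple bond has 8 carbons, so the parent hydride is octane.
There is one C=C double bond, indicated by the ending -ene.
Choose the numbering such that numbering from this end puts the double bond at C-2 rather than C-6.
That gives the double bond between C-2 and C-3; a chloro group at C-4.
Putting it together: 4-chlorooct-2-ene.

4-chlorooct-2-ene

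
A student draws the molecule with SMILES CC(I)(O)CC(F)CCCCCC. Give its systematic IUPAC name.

The longest carbon chain that includes the –OH group has 10 carbons, so the parent hydride is decane.
The highest-priority functional group is an alcohol (–OH), so the name ends in -ol.
Choose the numbering such that numbering from this end puts the hydroxyl group at C-2 rather than C-9.
With this numbering: the hydroxyl at C-2; a fluoro group at C-4; an iodo group at C-2.
Prefixes are listed alphabetically: fluoro, iodo.
The name is 4-fluoro-2-iododecan-2-ol.

4-fluoro-2-iododecan-2-ol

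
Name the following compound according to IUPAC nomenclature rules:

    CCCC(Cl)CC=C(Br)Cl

The longest chain bearing the multiple bond is 7 carbons long (heptane).
A C=C double bond in the chain gives the infix -ene-.
Choose the numbering such that numbering from this end puts the double bond at C-1 rather than C-6.
That gives the double bond between C-1 and C-2; a bromo group at C-1; chloro groups at C-1 and C-4.
Substituent prefixes are cited in alphabetical order (multiplying prefixes like di-/tri- are ignored for ordering).
The name is 1-bromo-1,4-dichlorohept-1-ene.

1-bromo-1,4-dichlorohept-1-ene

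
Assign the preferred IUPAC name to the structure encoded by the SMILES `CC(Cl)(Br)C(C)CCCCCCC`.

2-bromo-2-chloro-3-methyldecane

The longest carbon chain is 10 atoms: the parent is decane.
The numbering direction is chosen so that the substituent locant set {2,2,3} is lower than {8,9,9} at the first point of difference.
With this numbering: a bromo group at C-2; a chloro group at C-2; a methyl group at C-3.
The substituents are ordered alphabetically, ignoring any di-/tri- multipliers.
The name is 2-bromo-2-chloro-3-methyldecane.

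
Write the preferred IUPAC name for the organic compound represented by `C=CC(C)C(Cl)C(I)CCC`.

The longest chain bearing the multiple bond is 8 carbons long (octane).
The chain contains a C=C double bond, so the unsaturation ending is -ene.
The numbering direction is chosen so that numbering from this end puts the double bond at C-1 rather than C-7.
This places the double bond between C-1 and C-2; a chloro group at C-4; an iodo group at C-5; a methyl group at C-3.
Substituent prefixes are cited in alphabetical order (multiplying prefixes like di-/tri- are ignored for ordering).
Assembling the pieces gives 4-chloro-5-iodo-3-methyloct-1-ene.

4-chloro-5-iodo-3-methyloct-1-ene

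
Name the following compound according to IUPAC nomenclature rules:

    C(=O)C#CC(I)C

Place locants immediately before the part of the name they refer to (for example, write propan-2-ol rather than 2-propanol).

4-iodopent-2-ynal

The longest carbon chain that includes the –CHO group and the multiple bond has 5 carbons, so the parent hydride is pentane.
The principal characteristic group is an aldehyde (terminal –CHO), named with the suffix -al.
A C≡C triple bond in the chain gives the infix -yne-.
The numbering direction is chosen so that the aldehyde carbon is C-1 by definition.
This places the triple bond between C-2 and C-3; an iodo group at C-4.
Putting it together: 4-iodopent-2-ynal.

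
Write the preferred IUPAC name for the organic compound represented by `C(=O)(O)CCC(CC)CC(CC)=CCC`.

The longest carbon chain that includes the –COOH group and the multiple bond has 9 carbons, so the parent hydride is nonane.
A carboxylic acid (terminal –COOH) is the principal characteristic group, giving the suffix -oic acid.
The chain contains a C=C double bond, so the unsaturation ending is -ene.
Number the chain so that the carboxylic acid carbon is C-1 by definition.
That gives the double bond between C-6 and C-7; ethyl groups at C-4 and C-6.
Putting it together: 4,6-diethylnon-6-enoic acid.

4,6-diethylnon-6-enoic acid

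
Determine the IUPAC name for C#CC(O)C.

but-3-yn-2-ol

The longest carbon chain that includes the –OH group and the multiple bond has 4 carbons, so the parent hydride is butane.
An alcohol (–OH) is the principal characteristic group, giving the suffix -ol.
A C≡C triple bond in the chain gives the infix -yne-.
The numbering direction is chosen so that numbering from this end puts the hydroxyl group at C-2 rather than C-3.
That gives the hydroxyl at C-2; the triple bond between C-3 and C-4.
Putting it together: but-3-yn-2-ol.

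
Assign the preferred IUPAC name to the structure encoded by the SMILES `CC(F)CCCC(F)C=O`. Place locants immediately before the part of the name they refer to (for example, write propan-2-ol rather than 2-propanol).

The longest carbon chain that includes the –CHO group has 7 carbons, so the parent hydride is heptane.
The principal characteristic group is an aldehyde (terminal –CHO), named with the suffix -al.
Choose the numbering such that the aldehyde carbon is C-1 by definition.
That gives fluoro groups at C-2 and C-6.
The name is 2,6-difluoroheptanal.

2,6-difluoroheptanal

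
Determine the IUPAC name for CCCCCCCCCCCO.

Counting along the main chain through the –OH group gives 11 carbons: the parent is undecane.
An alcohol (–OH) is the principal characteristic group, giving the suffix -ol.
Number the chain so that numbering from this end puts the hydroxyl group at C-1 rather than C-11.
With this numbering: the hydroxyl at C-1.
Putting it together: undecan-1-ol.

undecan-1-ol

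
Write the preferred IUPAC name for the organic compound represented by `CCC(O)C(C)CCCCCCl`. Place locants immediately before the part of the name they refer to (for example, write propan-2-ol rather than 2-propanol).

9-chloro-4-methylnonan-3-ol

The longest chain bearing the –OH group is 9 carbons long (nonane).
The principal characteristic group is an alcohol (–OH), named with the suffix -ol.
Choose the numbering such that numbering from this end puts the hydroxyl group at C-3 rather than C-7.
That gives the hydroxyl at C-3; a chloro group at C-9; a methyl group at C-4.
Substituent prefixes are cited in alphabetical order (multiplying prefixes like di-/tri- are ignored for ordering).
Assembling the pieces gives 9-chloro-4-methylnonan-3-ol.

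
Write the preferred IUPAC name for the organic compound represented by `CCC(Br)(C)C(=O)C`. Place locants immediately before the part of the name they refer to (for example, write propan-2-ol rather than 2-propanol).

3-bromo-3-methylpentan-2-one

The longest chain bearing the carbonyl is 5 carbons long (pentane).
The principal characteristic group is a ketone (C=O on an internal carbon), named with the suffix -one.
Choose the numbering such that numbering from this end puts the carbonyl group at C-2 rather than C-4.
This places the carbonyl at C-2; a bromo group at C-3; a methyl group at C-3.
Prefixes are listed alphabetically: bromo, methyl.
The name is 3-bromo-3-methylpentan-2-one.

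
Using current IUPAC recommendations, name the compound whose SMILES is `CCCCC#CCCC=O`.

non-4-ynal

Counting along the main chain through the –CHO group and the multiple bond gives 9 carbons: the parent is nonane.
An aldehyde (terminal –CHO) is the principal characteristic group, giving the suffix -al.
The chain contains a C≡C triple bond, so the unsaturation ending is -yne.
The numbering direction is chosen so that the aldehyde carbon is C-1 by definition.
That gives the triple bond between C-4 and C-5.
Assembling the pieces gives non-4-ynal.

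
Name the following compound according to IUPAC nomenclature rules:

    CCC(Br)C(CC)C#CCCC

The longest carbon chain that includes the multiple bond has 9 carbons, so the parent hydride is nonane.
A C≡C triple bond in the chain gives the infix -yne-.
Number the chain so that numbering from this end puts the triple bond at C-4 rather than C-5.
With this numbering: the triple bond between C-4 and C-5; a bromo group at C-7; an ethyl group at C-6.
Substituent prefixes are cited in alphabetical order (multiplying prefixes like di-/tri- are ignored for ordering).
Assembling the pieces gives 7-bromo-6-ethylnon-4-yne.

7-bromo-6-ethylnon-4-yne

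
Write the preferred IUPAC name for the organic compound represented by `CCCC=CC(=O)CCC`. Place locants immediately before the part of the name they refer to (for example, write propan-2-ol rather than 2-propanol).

The longest carbon chain that includes the carbonyl and the multiple bond has 9 carbons, so the parent hydride is nonane.
The principal characteristic group is a ketone (C=O on an internal carbon), named with the suffix -one.
A C=C double bond in the chain gives the infix -ene-.
The numbering direction is chosen so that numbering from this end puts the carbonyl group at C-4 rather than C-6.
With this numbering: the carbonyl at C-4; the double bond between C-5 and C-6.
The name is non-5-en-4-one.

non-5-en-4-one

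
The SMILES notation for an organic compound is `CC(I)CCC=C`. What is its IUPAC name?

5-iodohex-1-ene

The longest chain bearing the multiple bond is 6 carbons long (hexane).
A C=C double bond in the chain gives the infix -ene-.
The numbering direction is chosen so that numbering from this end puts the double bond at C-1 rather than C-5.
That gives the double bond between C-1 and C-2; an iodo group at C-5.
Assembling the pieces gives 5-iodohex-1-ene.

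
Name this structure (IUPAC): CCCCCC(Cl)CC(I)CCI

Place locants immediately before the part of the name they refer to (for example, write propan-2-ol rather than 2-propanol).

5-chloro-1,3-diiododecane

The longest continuous carbon chain has 10 atoms, so the parent hydride is decane.
Choose the numbering such that the substituent locant set {1,3,5} is lower than {6,8,10} at the first point of difference.
That gives a chloro group at C-5; iodo groups at C-1 and C-3.
Substituent prefixes are cited in alphabetical order (multiplying prefixes like di-/tri- are ignored for ordering).
Assembling the pieces gives 5-chloro-1,3-diiododecane.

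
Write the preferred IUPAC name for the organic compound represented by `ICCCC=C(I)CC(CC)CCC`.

The longest chain bearing the multiple bond is 10 carbons long (decane).
The chain contains a C=C double bond, so the unsaturation ending is -ene.
Choose the numbering such that numbering from this end puts the double bond at C-4 rather than C-6.
This places the double bond between C-4 and C-5; an ethyl group at C-7; iodo groups at C-1 and C-5.
The substituents are ordered alphabetically, ignoring any di-/tri- multipliers.
The name is 7-ethyl-1,5-diiododec-4-ene.

7-ethyl-1,5-diiododec-4-ene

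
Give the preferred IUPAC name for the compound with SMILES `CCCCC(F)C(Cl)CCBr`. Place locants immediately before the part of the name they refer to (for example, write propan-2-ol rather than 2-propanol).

1-bromo-3-chloro-4-fluorooctane

The parent chain contains 8 carbons (octane).
The numbering direction is chosen so that the substituent locant set {1,3,4} is lower than {5,6,8} at the first point of difference.
This places a bromo group at C-1; a chloro group at C-3; a fluoro group at C-4.
Prefixes are listed alphabetically: bromo, chloro, fluoro.
The name is 1-bromo-3-chloro-4-fluorooctane.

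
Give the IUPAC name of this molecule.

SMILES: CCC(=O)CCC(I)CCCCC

The longest carbon chain that includes the carbonyl has 11 carbons, so the parent hydride is undecane.
The highest-priority functional group is a ketone (C=O on an internal carbon), so the name ends in -one.
Choose the numbering such that numbering from this end puts the carbonyl group at C-3 rather than C-9.
This places the carbonyl at C-3; an iodo group at C-6.
Putting it together: 6-iodoundecan-3-one.

6-iodoundecan-3-one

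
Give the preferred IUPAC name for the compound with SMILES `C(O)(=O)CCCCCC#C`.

oct-7-ynoic acid

The longest chain bearing the –COOH group and the multiple bond is 8 carbons long (octane).
The principal characteristic group is a carboxylic acid (terminal –COOH), named with the suffix -oic acid.
There is one C≡C triple bond, indicated by the ending -yne.
Choose the numbering such that the carboxylic acid carbon is C-1 by definition.
That gives the triple bond between C-7 and C-8.
Putting it together: oct-7-ynoic acid.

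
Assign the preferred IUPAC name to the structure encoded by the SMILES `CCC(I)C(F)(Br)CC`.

The parent chain contains 6 carbons (hexane).
Choose the numbering such that the substituent locant set {3,3,4} is lower than {3,4,4} at the first point of difference.
With this numbering: a bromo group at C-3; a fluoro group at C-3; an iodo group at C-4.
The substituents are ordered alphabetically, ignoring any di-/tri- multipliers.
Assembling the pieces gives 3-bromo-3-fluoro-4-iodohexane.

3-bromo-3-fluoro-4-iodohexane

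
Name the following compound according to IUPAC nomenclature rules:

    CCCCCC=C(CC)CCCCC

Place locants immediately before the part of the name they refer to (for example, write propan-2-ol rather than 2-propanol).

6-ethyldodec-6-ene

The longest carbon chain that includes the multiple bond has 12 carbons, so the parent hydride is dodecane.
There is one C=C double bond, indicated by the ending -ene.
Choose the numbering such that the substituent locant set {6} is lower than {7} at the first point of difference.
This places the double bond between C-6 and C-7; an ethyl group at C-6.
Assembling the pieces gives 6-ethyldodec-6-ene.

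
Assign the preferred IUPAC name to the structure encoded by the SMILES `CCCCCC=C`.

The longest carbon chain that includes the multiple bond has 7 carbons, so the parent hydride is heptane.
There is one C=C double bond, indicated by the ending -ene.
Choose the numbering such that numbering from this end puts the double bond at C-1 rather than C-6.
That gives the double bond between C-1 and C-2.
Assembling the pieces gives hept-1-ene.

hept-1-ene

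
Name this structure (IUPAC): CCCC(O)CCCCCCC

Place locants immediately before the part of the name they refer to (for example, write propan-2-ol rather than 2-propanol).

undecan-4-ol

The longest carbon chain that includes the –OH group has 11 carbons, so the parent hydride is undecane.
The principal characteristic group is an alcohol (–OH), named with the suffix -ol.
The numbering direction is chosen so that numbering from this end puts the hydroxyl group at C-4 rather than C-8.
With this numbering: the hydroxyl at C-4.
Assembling the pieces gives undecan-4-ol.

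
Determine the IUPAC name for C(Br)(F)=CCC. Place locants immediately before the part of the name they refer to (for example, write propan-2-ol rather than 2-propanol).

The longest carbon chain that includes the multiple bond has 4 carbons, so the parent hydride is butane.
The chain contains a C=C double bond, so the unsaturation ending is -ene.
Choose the numbering such that numbering from this end puts the double bond at C-1 rather than C-3.
With this numbering: the double bond between C-1 and C-2; a bromo group at C-1; a fluoro group at C-1.
The substituents are ordered alphabetically, ignoring any di-/tri- multipliers.
Assembling the pieces gives 1-bromo-1-fluorobut-1-ene.

1-bromo-1-fluorobut-1-ene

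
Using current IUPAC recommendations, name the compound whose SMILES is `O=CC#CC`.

but-2-ynal

The longest carbon chain that includes the –CHO group and the multiple bond has 4 carbons, so the parent hydride is butane.
The principal characteristic group is an aldehyde (terminal –CHO), named with the suffix -al.
The chain contains a C≡C triple bond, so the unsaturation ending is -yne.
The numbering direction is chosen so that the aldehyde carbon is C-1 by definition.
This places the triple bond between C-2 and C-3.
The name is but-2-ynal.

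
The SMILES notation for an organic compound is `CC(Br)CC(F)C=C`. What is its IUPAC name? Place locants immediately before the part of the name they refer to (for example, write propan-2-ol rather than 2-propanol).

5-bromo-3-fluorohex-1-ene

The longest chain bearing the multiple bond is 6 carbons long (hexane).
There is one C=C double bond, indicated by the ending -ene.
The numbering direction is chosen so that numbering from this end puts the double bond at C-1 rather than C-5.
With this numbering: the double bond between C-1 and C-2; a bromo group at C-5; a fluoro group at C-3.
Prefixes are listed alphabetically: bromo, fluoro.
Putting it together: 5-bromo-3-fluorohex-1-ene.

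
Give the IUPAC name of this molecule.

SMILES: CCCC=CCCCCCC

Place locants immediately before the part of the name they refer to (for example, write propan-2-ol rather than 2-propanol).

Counting along the main chain through the multiple bond gives 11 carbons: the parent is undecane.
A C=C double bond in the chain gives the infix -ene-.
Choose the numbering such that numbering from this end puts the double bond at C-4 rather than C-7.
With this numbering: the double bond between C-4 and C-5.
Assembling the pieces gives undec-4-ene.

undec-4-ene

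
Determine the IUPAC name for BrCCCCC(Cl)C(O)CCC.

9-bromo-5-chlorononan-4-ol

The longest carbon chain that includes the –OH group has 9 carbons, so the parent hydride is nonane.
The highest-priority functional group is an alcohol (–OH), so the name ends in -ol.
Number the chain so that numbering from this end puts the hydroxyl group at C-4 rather than C-6.
That gives the hydroxyl at C-4; a bromo group at C-9; a chloro group at C-5.
Substituent prefixes are cited in alphabetical order (multiplying prefixes like di-/tri- are ignored for ordering).
Assembling the pieces gives 9-bromo-5-chlorononan-4-ol.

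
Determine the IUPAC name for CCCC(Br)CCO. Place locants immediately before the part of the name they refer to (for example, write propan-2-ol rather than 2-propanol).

3-bromohexan-1-ol

The longest carbon chain that includes the –OH group has 6 carbons, so the parent hydride is hexane.
The highest-priority functional group is an alcohol (–OH), so the name ends in -ol.
Number the chain so that numbering from this end puts the hydroxyl group at C-1 rather than C-6.
This places the hydroxyl at C-1; a bromo group at C-3.
The name is 3-bromohexan-1-ol.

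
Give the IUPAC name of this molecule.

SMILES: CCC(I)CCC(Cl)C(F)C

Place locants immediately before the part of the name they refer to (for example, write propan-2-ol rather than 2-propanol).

The parent chain contains 8 carbons (octane).
Choose the numbering such that the substituent locant set {2,3,6} is lower than {3,6,7} at the first point of difference.
That gives a chloro group at C-3; a fluoro group at C-2; an iodo group at C-6.
Prefixes are listed alphabetically: chloro, fluoro, iodo.
Assembling the pieces gives 3-chloro-2-fluoro-6-iodooctane.

3-chloro-2-fluoro-6-iodooctane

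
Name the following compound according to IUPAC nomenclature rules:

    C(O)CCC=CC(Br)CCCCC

6-bromoundec-4-en-1-ol

The longest carbon chain that includes the –OH group and the multiple bond has 11 carbons, so the parent hydride is undecane.
The highest-priority functional group is an alcohol (–OH), so the name ends in -ol.
The chain contains a C=C double bond, so the unsaturation ending is -ene.
The numbering direction is chosen so that numbering from this end puts the hydroxyl group at C-1 rather than C-11.
That gives the hydroxyl at C-1; the double bond between C-4 and C-5; a bromo group at C-6.
Assembling the pieces gives 6-bromoundec-4-en-1-ol.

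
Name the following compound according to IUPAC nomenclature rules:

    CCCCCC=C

Counting along the main chain through the multiple bond gives 7 carbons: the parent is heptane.
The chain contains a C=C double bond, so the unsaturation ending is -ene.
Number the chain so that numbering from this end puts the double bond at C-1 rather than C-6.
That gives the double bond between C-1 and C-2.
Assembling the pieces gives hept-1-ene.

hept-1-ene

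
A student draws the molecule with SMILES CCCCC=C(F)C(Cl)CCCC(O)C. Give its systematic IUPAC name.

Counting along the main chain through the –OH group and the multiple bond gives 12 carbons: the parent is dodecane.
An alcohol (–OH) is the principal characteristic group, giving the suffix -ol.
There is one C=C double bond, indicated by the ending -ene.
The numbering direction is chosen so that numbering from this end puts the hydroxyl group at C-2 rather than C-11.
With this numbering: the hydroxyl at C-2; the double bond between C-7 and C-8; a chloro group at C-6; a fluoro group at C-7.
Substituent prefixes are cited in alphabetical order (multiplying prefixes like di-/tri- are ignored for ordering).
Assembling the pieces gives 6-chloro-7-fluorododec-7-en-2-ol.

6-chloro-7-fluorododec-7-en-2-ol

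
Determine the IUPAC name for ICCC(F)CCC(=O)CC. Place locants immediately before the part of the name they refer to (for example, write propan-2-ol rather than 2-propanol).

6-fluoro-8-iodooctan-3-one

The longest carbon chain that includes the carbonyl has 8 carbons, so the parent hydride is octane.
The highest-priority functional group is a ketone (C=O on an internal carbon), so the name ends in -one.
Choose the numbering such that numbering from this end puts the carbonyl group at C-3 rather than C-6.
That gives the carbonyl at C-3; a fluoro group at C-6; an iodo group at C-8.
Prefixes are listed alphabetically: fluoro, iodo.
Putting it together: 6-fluoro-8-iodooctan-3-one.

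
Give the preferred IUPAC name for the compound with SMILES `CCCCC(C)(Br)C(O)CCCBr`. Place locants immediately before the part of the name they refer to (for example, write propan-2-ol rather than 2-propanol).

1,5-dibromo-5-methylnonan-4-ol

Counting along the main chain through the –OH group gives 9 carbons: the parent is nonane.
An alcohol (–OH) is the principal characteristic group, giving the suffix -ol.
Choose the numbering such that numbering from this end puts the hydroxyl group at C-4 rather than C-6.
This places the hydroxyl at C-4; bromo groups at C-1 and C-5; a methyl group at C-5.
The substituents are ordered alphabetically, ignoring any di-/tri- multipliers.
The name is 1,5-dibromo-5-methylnonan-4-ol.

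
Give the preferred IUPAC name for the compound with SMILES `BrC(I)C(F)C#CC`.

5-bromo-4-fluoro-5-iodopent-2-yne

The longest chain bearing the multiple bond is 5 carbons long (pentane).
The chain contains a C≡C triple bond, so the unsaturation ending is -yne.
The numbering direction is chosen so that numbering from this end puts the triple bond at C-2 rather than C-3.
That gives the triple bond between C-2 and C-3; a bromo group at C-5; a fluoro group at C-4; an iodo group at C-5.
Prefixes are listed alphabetically: bromo, fluoro, iodo.
The name is 5-bromo-4-fluoro-5-iodopent-2-yne.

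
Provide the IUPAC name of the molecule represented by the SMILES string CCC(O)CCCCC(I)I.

Counting along the main chain through the –OH group gives 8 carbons: the parent is octane.
An alcohol (–OH) is the principal characteristic group, giving the suffix -ol.
The numbering direction is chosen so that numbering from this end puts the hydroxyl group at C-3 rather than C-6.
With this numbering: the hydroxyl at C-3; two iodo groups at C-8.
The name is 8,8-diiodooctan-3-ol.

8,8-diiodooctan-3-ol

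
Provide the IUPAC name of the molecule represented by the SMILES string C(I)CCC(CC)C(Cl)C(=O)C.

Counting along the main chain through the carbonyl gives 7 carbons: the parent is heptane.
A ketone (C=O on an internal carbon) is the principal characteristic group, giving the suffix -one.
Number the chain so that numbering from this end puts the carbonyl group at C-2 rather than C-6.
With this numbering: the carbonyl at C-2; a chloro group at C-3; an ethyl group at C-4; an iodo group at C-7.
The substituents are ordered alphabetically, ignoring any di-/tri- multipliers.
Assembling the pieces gives 3-chloro-4-ethyl-7-iodoheptan-2-one.

3-chloro-4-ethyl-7-iodoheptan-2-one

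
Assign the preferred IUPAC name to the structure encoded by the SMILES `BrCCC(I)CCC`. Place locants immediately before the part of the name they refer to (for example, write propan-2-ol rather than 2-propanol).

The longest continuous carbon chain has 6 atoms, so the parent hydride is hexane.
Choose the numbering such that the substituent locant set {1,3} is lower than {4,6} at the first point of difference.
With this numbering: a bromo group at C-1; an iodo group at C-3.
Prefixes are listed alphabetically: bromo, iodo.
Putting it together: 1-bromo-3-iodohexane.

1-bromo-3-iodohexane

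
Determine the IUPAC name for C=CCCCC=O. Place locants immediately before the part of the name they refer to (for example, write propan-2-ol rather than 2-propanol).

The longest chain bearing the –CHO group and the multiple bond is 6 carbons long (hexane).
The highest-priority functional group is an aldehyde (terminal –CHO), so the name ends in -al.
A C=C double bond in the chain gives the infix -ene-.
Number the chain so that the aldehyde carbon is C-1 by definition.
With this numbering: the double bond between C-5 and C-6.
The name is hex-5-enal.

hex-5-enal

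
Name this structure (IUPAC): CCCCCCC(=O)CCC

Counting along the main chain through the carbonyl gives 10 carbons: the parent is decane.
The principal characteristic group is a ketone (C=O on an internal carbon), named with the suffix -one.
Choose the numbering such that numbering from this end puts the carbonyl group at C-4 rather than C-7.
With this numbering: the carbonyl at C-4.
The name is decan-4-one.

decan-4-one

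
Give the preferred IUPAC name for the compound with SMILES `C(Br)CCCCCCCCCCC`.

The parent chain contains 12 carbons (dodecane).
The numbering direction is chosen so that the substituent locant set {1} is lower than {12} at the first point of difference.
That gives a bromo group at C-1.
The name is 1-bromododecane.

1-bromododecane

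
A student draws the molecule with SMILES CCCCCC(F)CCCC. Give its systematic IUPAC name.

The longest carbon chain is 10 atoms: the parent is decane.
Number the chain so that the substituent locant set {5} is lower than {6} at the first point of difference.
With this numbering: a fluoro group at C-5.
Assembling the pieces gives 5-fluorodecane.

5-fluorodecane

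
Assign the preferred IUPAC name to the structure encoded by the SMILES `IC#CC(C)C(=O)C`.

The longest carbon chain that includes the carbonyl and the multiple bond has 5 carbons, so the parent hydride is pentane.
The highest-priority functional group is a ketone (C=O on an internal carbon), so the name ends in -one.
The chain contains a C≡C triple bond, so the unsaturation ending is -yne.
Number the chain so that numbering from this end puts the carbonyl group at C-2 rather than C-4.
With this numbering: the carbonyl at C-2; the triple bond between C-4 and C-5; an iodo group at C-5; a methyl group at C-3.
Substituent prefixes are cited in alphabetical order (multiplying prefixes like di-/tri- are ignored for ordering).
Putting it together: 5-iodo-3-methylpent-4-yn-2-one.

5-iodo-3-methylpent-4-yn-2-one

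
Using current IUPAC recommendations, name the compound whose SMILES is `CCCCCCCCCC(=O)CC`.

dodecan-3-one

Counting along the main chain through the carbonyl gives 12 carbons: the parent is dodecane.
The principal characteristic group is a ketone (C=O on an internal carbon), named with the suffix -one.
Number the chain so that numbering from this end puts the carbonyl group at C-3 rather than C-10.
That gives the carbonyl at C-3.
Putting it together: dodecan-3-one.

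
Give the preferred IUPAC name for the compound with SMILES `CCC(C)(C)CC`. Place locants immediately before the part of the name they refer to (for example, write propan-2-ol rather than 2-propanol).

The parent chain contains 5 carbons (pentane).
The molecule is symmetric, so either numbering direction gives the same locants.
This places two methyl groups at C-3.
Putting it together: 3,3-dimethylpentane.

3,3-dimethylpentane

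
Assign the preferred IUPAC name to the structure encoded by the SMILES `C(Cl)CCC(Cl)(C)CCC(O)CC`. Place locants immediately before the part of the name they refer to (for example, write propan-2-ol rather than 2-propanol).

The longest chain bearing the –OH group is 9 carbons long (nonane).
The principal characteristic group is an alcohol (–OH), named with the suffix -ol.
Number the chain so that numbering from this end puts the hydroxyl group at C-3 rather than C-7.
With this numbering: the hydroxyl at C-3; chloro groups at C-6 and C-9; a methyl group at C-6.
Prefixes are listed alphabetically: chloro, methyl.
The name is 6,9-dichloro-6-methylnonan-3-ol.

6,9-dichloro-6-methylnonan-3-ol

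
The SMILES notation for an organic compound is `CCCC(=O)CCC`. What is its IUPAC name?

Counting along the main chain through the carbonyl gives 7 carbons: the parent is heptane.
A ketone (C=O on an internal carbon) is the principal characteristic group, giving the suffix -one.
Numbering from either end gives identical locants here.
With this numbering: the carbonyl at C-4.
Putting it together: heptan-4-one.

heptan-4-one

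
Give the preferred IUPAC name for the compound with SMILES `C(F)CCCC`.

The longest continuous carbon chain has 5 atoms, so the parent hydride is pentane.
Choose the numbering such that the substituent locant set {1} is lower than {5} at the first point of difference.
That gives a fluoro group at C-1.
The name is 1-fluoropentane.

1-fluoropentane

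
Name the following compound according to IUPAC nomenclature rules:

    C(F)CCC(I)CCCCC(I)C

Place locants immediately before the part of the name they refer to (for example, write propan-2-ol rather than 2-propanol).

1-fluoro-4,9-diiododecane

The longest carbon chain is 10 atoms: the parent is decane.
Choose the numbering such that the substituent locant set {1,4,9} is lower than {2,7,10} at the first point of difference.
That gives a fluoro group at C-1; iodo groups at C-4 and C-9.
The substituents are ordered alphabetically, ignoring any di-/tri- multipliers.
Putting it together: 1-fluoro-4,9-diiododecane.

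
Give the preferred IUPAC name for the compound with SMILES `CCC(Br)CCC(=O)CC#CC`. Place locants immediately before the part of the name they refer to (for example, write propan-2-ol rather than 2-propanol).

Counting along the main chain through the carbonyl and the multiple bond gives 10 carbons: the parent is decane.
The principal characteristic group is a ketone (C=O on an internal carbon), named with the suffix -one.
A C≡C triple bond in the chain gives the infix -yne-.
Choose the numbering such that numbering from this end puts the carbonyl group at C-5 rather than C-6.
That gives the carbonyl at C-5; the triple bond between C-2 and C-3; a bromo group at C-8.
The name is 8-bromodec-2-yn-5-one.

8-bromodec-2-yn-5-one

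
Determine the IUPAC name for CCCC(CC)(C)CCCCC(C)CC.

The longest carbon chain is 11 atoms: the parent is undecane.
Number the chain so that the substituent locant set {3,8,8} is lower than {4,4,9} at the first point of difference.
That gives an ethyl group at C-8; methyl groups at C-3 and C-8.
Prefixes are listed alphabetically: ethyl, methyl.
The name is 8-ethyl-3,8-dimethylundecane.

8-ethyl-3,8-dimethylundecane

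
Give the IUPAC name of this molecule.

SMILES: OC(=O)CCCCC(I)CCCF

9-fluoro-6-iodononanoic acid

The longest chain bearing the –COOH group is 9 carbons long (nonane).
A carboxylic acid (terminal –COOH) is the principal characteristic group, giving the suffix -oic acid.
Choose the numbering such that the carboxylic acid carbon is C-1 by definition.
With this numbering: a fluoro group at C-9; an iodo group at C-6.
The substituents are ordered alphabetically, ignoring any di-/tri- multipliers.
Putting it together: 9-fluoro-6-iodononanoic acid.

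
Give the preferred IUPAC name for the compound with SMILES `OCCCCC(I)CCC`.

5-iodooctan-1-ol

The longest carbon chain that includes the –OH group has 8 carbons, so the parent hydride is octane.
The principal characteristic group is an alcohol (–OH), named with the suffix -ol.
The numbering direction is chosen so that numbering from this end puts the hydroxyl group at C-1 rather than C-8.
This places the hydroxyl at C-1; an iodo group at C-5.
Putting it together: 5-iodooctan-1-ol.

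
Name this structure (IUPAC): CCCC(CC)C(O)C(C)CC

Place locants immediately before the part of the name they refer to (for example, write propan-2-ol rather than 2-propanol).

The longest carbon chain that includes the –OH group has 8 carbons, so the parent hydride is octane.
An alcohol (–OH) is the principal characteristic group, giving the suffix -ol.
The numbering direction is chosen so that numbering from this end puts the hydroxyl group at C-4 rather than C-5.
This places the hydroxyl at C-4; an ethyl group at C-5; a methyl group at C-3.
Substituent prefixes are cited in alphabetical order (multiplying prefixes like di-/tri- are ignored for ordering).
The name is 5-ethyl-3-methyloctan-4-ol.

5-ethyl-3-methyloctan-4-ol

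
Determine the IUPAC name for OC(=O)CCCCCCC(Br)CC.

8-bromodecanoic acid

The longest carbon chain that includes the –COOH group has 10 carbons, so the parent hydride is decane.
A carboxylic acid (terminal –COOH) is the principal characteristic group, giving the suffix -oic acid.
The numbering direction is chosen so that the carboxylic acid carbon is C-1 by definition.
This places a bromo group at C-8.
Assembling the pieces gives 8-bromodecanoic acid.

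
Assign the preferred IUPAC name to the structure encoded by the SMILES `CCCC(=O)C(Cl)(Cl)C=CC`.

5,5-dichlorooct-6-en-4-one

Counting along the main chain through the carbonyl and the multiple bond gives 8 carbons: the parent is octane.
The principal characteristic group is a ketone (C=O on an internal carbon), named with the suffix -one.
There is one C=C double bond, indicated by the ending -ene.
Number the chain so that numbering from this end puts the carbonyl group at C-4 rather than C-5.
This places the carbonyl at C-4; the double bond between C-6 and C-7; two chloro groups at C-5.
The name is 5,5-dichlorooct-6-en-4-one.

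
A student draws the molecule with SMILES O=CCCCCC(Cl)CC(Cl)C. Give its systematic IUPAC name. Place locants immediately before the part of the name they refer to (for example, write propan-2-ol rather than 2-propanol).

6,8-dichlorononanal

The longest chain bearing the –CHO group is 9 carbons long (nonane).
The highest-priority functional group is an aldehyde (terminal –CHO), so the name ends in -al.
Number the chain so that the aldehyde carbon is C-1 by definition.
With this numbering: chloro groups at C-6 and C-8.
Assembling the pieces gives 6,8-dichlorononanal.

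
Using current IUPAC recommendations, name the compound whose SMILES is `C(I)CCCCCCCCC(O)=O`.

The longest carbon chain that includes the –COOH group has 10 carbons, so the parent hydride is decane.
The principal characteristic group is a carboxylic acid (terminal –COOH), named with the suffix -oic acid.
Choose the numbering such that the carboxylic acid carbon is C-1 by definition.
With this numbering: an iodo group at C-10.
Assembling the pieces gives 10-iododecanoic acid.

10-iododecanoic acid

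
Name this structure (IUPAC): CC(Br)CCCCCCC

2-bromononane

The parent chain contains 9 carbons (nonane).
Number the chain so that the substituent locant set {2} is lower than {8} at the first point of difference.
This places a bromo group at C-2.
Putting it together: 2-bromononane.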